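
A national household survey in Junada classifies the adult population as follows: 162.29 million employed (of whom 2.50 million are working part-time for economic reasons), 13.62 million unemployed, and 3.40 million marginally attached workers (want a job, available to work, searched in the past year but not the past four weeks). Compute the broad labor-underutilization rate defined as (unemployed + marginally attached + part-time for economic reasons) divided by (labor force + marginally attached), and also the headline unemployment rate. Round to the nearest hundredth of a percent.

Labor force = 162.29 + 13.62 = 175.91 million.
Numerator = 13.62 + 3.40 + 2.50 = 19.52 million.
Denominator = 175.91 + 3.40 = 179.31 million.
Broad rate = 19.52 / 179.31 = 10.89%.
Headline unemployment rate = 13.62 / 175.91 = 7.74%.

Broad underutilization rate ≈ 10.89%; headline unemployment rate ≈ 7.74%.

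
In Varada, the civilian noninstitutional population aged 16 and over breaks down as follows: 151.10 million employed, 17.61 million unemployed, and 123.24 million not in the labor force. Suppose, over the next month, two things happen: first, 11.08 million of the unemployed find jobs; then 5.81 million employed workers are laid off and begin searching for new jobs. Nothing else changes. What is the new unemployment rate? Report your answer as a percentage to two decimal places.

New unemployment rate ≈ 7.31%.

Initially, labor force = 151.10 + 17.61 = 168.71 million, so u = 17.61/168.71 = 10.44%.
After the first change, unemployed falls and employed rises by 11.08; labor force unchanged → E = 162.18, U = 6.53, labor force = 168.71 million.
After the second change, employed falls and unemployed rises by 5.81; labor force unchanged → E = 156.37, U = 12.34, labor force = 168.71 million.
New unemployment rate = 12.34 / 168.71 = 7.31%.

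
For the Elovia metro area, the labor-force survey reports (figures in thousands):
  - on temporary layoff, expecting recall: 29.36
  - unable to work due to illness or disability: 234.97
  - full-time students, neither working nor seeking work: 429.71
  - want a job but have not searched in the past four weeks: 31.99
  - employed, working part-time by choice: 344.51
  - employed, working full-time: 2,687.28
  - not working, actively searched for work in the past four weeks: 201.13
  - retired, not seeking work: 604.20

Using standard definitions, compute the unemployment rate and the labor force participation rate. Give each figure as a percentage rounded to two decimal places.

Employed = 344.51 + 2,687.28 = 3,031.79 thousand.
Unemployed = 29.36 + 201.13 = 230.49 thousand (jobless and actively searching, or on temporary layoff).
Labor force = 3,031.79 + 230.49 = 3,262.28 thousand.
Not in labor force = 234.97 + 429.71 + 31.99 + 604.20 = 1,300.87 thousand (those not working and not actively searching are outside the labor force — including those who want a job but have given up searching).
Civilian working-age population = 3,262.28 + 1,300.87 = 4,563.15 thousand.
Unemployment rate = 230.49 / 3,262.28 = 7.07%.
Labor force participation rate = 3,262.28 / 4,563.15 = 71.49%.

Unemployment rate ≈ 7.07%; labor force participation rate ≈ 71.49%.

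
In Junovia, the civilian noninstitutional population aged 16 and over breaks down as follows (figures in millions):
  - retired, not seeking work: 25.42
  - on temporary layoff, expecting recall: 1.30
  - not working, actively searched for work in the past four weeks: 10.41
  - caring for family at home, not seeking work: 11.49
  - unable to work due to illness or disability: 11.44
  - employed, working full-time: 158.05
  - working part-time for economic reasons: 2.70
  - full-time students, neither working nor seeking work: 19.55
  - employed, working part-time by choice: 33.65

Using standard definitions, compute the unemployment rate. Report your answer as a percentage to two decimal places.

Unemployment rate ≈ 5.68%.

Employed = 158.05 + 2.70 + 33.65 = 194.40 million (anyone who worked, including part-time for economic reasons, counts as employed).
Unemployed = 1.30 + 10.41 = 11.71 million (jobless and actively searching, or on temporary layoff).
Labor force = 194.40 + 11.71 = 206.11 million.
Unemployment rate = 11.71 / 206.11 = 5.68%.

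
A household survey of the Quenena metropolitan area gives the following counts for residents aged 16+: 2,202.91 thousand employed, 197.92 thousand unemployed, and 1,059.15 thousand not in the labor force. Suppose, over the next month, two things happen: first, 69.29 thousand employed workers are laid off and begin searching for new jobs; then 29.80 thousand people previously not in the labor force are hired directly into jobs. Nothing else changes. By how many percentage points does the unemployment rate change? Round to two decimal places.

Initially, labor force = 2,202.91 + 197.92 = 2,400.83 thousand, so u = 197.92/2,400.83 = 8.24%.
After the first change, employed falls and unemployed rises by 69.29; labor force unchanged → E = 2,133.62, U = 267.21, labor force = 2,400.83 thousand.
After the second change, employed and labor force both rise by 29.80; unemployed unchanged → E = 2,163.42, U = 267.21, labor force = 2,430.63 thousand.
New unemployment rate = 267.21 / 2,430.63 = 10.99%.
Change = 10.99% − 8.24% = +2.75 percentage points.

The unemployment rate changes by +2.75 percentage points.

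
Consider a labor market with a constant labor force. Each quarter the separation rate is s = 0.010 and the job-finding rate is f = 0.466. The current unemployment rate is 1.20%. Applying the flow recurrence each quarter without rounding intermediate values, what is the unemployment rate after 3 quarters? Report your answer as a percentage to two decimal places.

Unemployment rate after three quarters ≈ 1.97%.

With a fixed labor force, u_{t+1} = u_t + s·(1−u_t) − f·u_t = u_t·(1−s−f) + s.
Here 1−s−f = 0.524 and s = 0.010.
u_1 = 0.012000 × 0.524 + 0.010 = 0.016288.
u_2 = 0.016288 × 0.524 + 0.010 = 0.018535.
u_3 = 0.018535 × 0.524 + 0.010 = 0.019712.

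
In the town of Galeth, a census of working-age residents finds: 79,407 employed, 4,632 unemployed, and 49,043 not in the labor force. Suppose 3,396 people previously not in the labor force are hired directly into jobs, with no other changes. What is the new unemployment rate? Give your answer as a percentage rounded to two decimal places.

Initially, labor force = 79,407 + 4,632 = 84,039, so u = 4,632/84,039 = 5.51%.
After the change, employed and labor force both rise by 3,396; unemployed unchanged → E = 82,803, U = 4,632, labor force = 87,435.
New unemployment rate = 4,632 / 87,435 = 5.30%.

New unemployment rate ≈ 5.30%.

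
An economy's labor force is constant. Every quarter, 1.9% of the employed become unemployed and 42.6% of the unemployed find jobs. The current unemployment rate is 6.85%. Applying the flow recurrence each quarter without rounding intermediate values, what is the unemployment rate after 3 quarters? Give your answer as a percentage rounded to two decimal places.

Unemployment rate after three quarters ≈ 4.71%.

With a fixed labor force, u_{t+1} = u_t + s·(1−u_t) − f·u_t = u_t·(1−s−f) + s.
Here 1−s−f = 0.555 and s = 0.019.
u_1 = 0.068500 × 0.555 + 0.019 = 0.057018.
u_2 = 0.057018 × 0.555 + 0.019 = 0.050645.
u_3 = 0.050645 × 0.555 + 0.019 = 0.047108.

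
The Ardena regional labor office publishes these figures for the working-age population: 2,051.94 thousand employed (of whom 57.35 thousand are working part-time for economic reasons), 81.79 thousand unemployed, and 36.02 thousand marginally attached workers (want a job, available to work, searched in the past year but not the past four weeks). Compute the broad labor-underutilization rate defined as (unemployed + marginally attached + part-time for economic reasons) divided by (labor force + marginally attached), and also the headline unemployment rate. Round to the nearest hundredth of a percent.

Broad underutilization rate ≈ 8.07%; headline unemployment rate ≈ 3.83%.

Labor force = 2,051.94 + 81.79 = 2,133.73 thousand.
Numerator = 81.79 + 36.02 + 57.35 = 175.16 thousand.
Denominator = 2,133.73 + 36.02 = 2,169.75 thousand.
Broad rate = 175.16 / 2,169.75 = 8.07%.
Headline unemployment rate = 81.79 / 2,133.73 = 3.83%.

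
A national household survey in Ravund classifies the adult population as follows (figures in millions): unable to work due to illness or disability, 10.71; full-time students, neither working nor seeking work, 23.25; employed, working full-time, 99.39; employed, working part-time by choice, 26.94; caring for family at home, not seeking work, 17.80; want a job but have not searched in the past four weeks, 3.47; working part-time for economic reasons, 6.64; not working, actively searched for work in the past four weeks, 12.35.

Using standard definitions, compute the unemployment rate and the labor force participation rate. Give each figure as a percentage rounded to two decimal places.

Unemployment rate ≈ 8.50%; labor force participation rate ≈ 72.46%.

Employed = 99.39 + 26.94 + 6.64 = 132.97 million (anyone who worked, including part-time for economic reasons, counts as employed).
Unemployed = 12.35 million.
Labor force = 132.97 + 12.35 = 145.32 million.
Not in labor force = 10.71 + 23.25 + 17.80 + 3.47 = 55.23 million (those not working and not actively searching are outside the labor force — including those who want a job but have given up searching).
Civilian working-age population = 145.32 + 55.23 = 200.55 million.
Unemployment rate = 12.35 / 145.32 = 8.50%.
Labor force participation rate = 145.32 / 200.55 = 72.46%.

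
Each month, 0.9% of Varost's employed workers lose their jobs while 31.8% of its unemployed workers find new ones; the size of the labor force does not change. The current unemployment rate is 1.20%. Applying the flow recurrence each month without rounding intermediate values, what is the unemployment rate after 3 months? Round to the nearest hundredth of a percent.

Unemployment rate after three months ≈ 2.28%.

With a fixed labor force, u_{t+1} = u_t + s·(1−u_t) − f·u_t = u_t·(1−s−f) + s.
Here 1−s−f = 0.673 and s = 0.009.
u_1 = 0.012000 × 0.673 + 0.009 = 0.017076.
u_2 = 0.017076 × 0.673 + 0.009 = 0.020492.
u_3 = 0.020492 × 0.673 + 0.009 = 0.022791.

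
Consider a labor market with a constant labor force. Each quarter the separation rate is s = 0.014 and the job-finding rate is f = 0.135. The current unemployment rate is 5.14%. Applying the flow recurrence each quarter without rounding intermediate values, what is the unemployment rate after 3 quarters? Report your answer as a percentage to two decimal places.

With a fixed labor force, u_{t+1} = u_t + s·(1−u_t) − f·u_t = u_t·(1−s−f) + s.
Here 1−s−f = 0.851 and s = 0.014.
u_1 = 0.051400 × 0.851 + 0.014 = 0.057741.
u_2 = 0.057741 × 0.851 + 0.014 = 0.063138.
u_3 = 0.063138 × 0.851 + 0.014 = 0.067730.

Unemployment rate after three quarters ≈ 6.77%.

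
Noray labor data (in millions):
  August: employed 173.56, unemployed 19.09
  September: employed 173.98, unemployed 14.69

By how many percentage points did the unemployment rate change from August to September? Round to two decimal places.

August: labor force = 173.56 + 19.09 = 192.65; u = 19.09/192.65 = 9.91%.
September: labor force = 173.98 + 14.69 = 188.67; u = 14.69/188.67 = 7.79%.
Change = 7.79% − 9.91% = −2.12 pp.

The unemployment rate changed by −2.12 percentage points.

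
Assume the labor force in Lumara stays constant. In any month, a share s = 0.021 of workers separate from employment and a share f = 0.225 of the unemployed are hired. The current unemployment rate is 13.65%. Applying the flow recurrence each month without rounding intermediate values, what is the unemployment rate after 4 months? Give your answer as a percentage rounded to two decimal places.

With a fixed labor force, u_{t+1} = u_t + s·(1−u_t) − f·u_t = u_t·(1−s−f) + s.
Here 1−s−f = 0.754 and s = 0.021.
u_1 = 0.136500 × 0.754 + 0.021 = 0.123921.
u_2 = 0.123921 × 0.754 + 0.021 = 0.114436.
u_3 = 0.114436 × 0.754 + 0.021 = 0.107285.
u_4 = 0.107285 × 0.754 + 0.021 = 0.101893.

Unemployment rate after four months ≈ 10.19%.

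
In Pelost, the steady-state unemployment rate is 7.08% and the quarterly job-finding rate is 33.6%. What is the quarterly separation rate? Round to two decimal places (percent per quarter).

Separation rate ≈ 2.56% per quarter.

From u* = s/(s+f): s = u·f/(1−u).
s = 0.0708 × 33.6 / (1 − 0.0708) = 2.3789 / 0.9292 ≈ 2.56% per quarter.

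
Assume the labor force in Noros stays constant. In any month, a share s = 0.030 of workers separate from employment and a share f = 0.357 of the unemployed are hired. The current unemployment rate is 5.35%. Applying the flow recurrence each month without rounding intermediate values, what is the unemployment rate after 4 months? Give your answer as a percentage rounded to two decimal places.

Unemployment rate after four months ≈ 7.41%.

With a fixed labor force, u_{t+1} = u_t + s·(1−u_t) − f·u_t = u_t·(1−s−f) + s.
Here 1−s−f = 0.613 and s = 0.030.
u_1 = 0.053500 × 0.613 + 0.030 = 0.062796.
u_2 = 0.062796 × 0.613 + 0.030 = 0.068494.
u_3 = 0.068494 × 0.613 + 0.030 = 0.071987.
u_4 = 0.071987 × 0.613 + 0.030 = 0.074128.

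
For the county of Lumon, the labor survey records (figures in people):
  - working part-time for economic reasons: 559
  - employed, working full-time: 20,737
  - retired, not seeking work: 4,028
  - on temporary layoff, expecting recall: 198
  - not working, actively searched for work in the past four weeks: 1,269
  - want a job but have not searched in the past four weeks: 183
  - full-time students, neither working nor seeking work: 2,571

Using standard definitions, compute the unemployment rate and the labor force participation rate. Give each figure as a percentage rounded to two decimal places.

Unemployment rate ≈ 6.44%; labor force participation rate ≈ 77.05%.

Employed = 559 + 20,737 = 21,296 (anyone who worked, including part-time for economic reasons, counts as employed).
Unemployed = 198 + 1,269 = 1,467 (jobless and actively searching, or on temporary layoff).
Labor force = 21,296 + 1,467 = 22,763.
Not in labor force = 4,028 + 183 + 2,571 = 6,782 (those not working and not actively searching are outside the labor force — including those who want a job but have given up searching).
Civilian working-age population = 22,763 + 6,782 = 29,545.
Unemployment rate = 1,467 / 22,763 = 6.44%.
Labor force participation rate = 22,763 / 29,545 = 77.05%.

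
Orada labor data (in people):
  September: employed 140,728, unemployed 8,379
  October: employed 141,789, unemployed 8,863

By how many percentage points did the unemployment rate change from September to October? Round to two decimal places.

The unemployment rate changed by +0.26 percentage points.

September: labor force = 140,728 + 8,379 = 149,107; u = 8,379/149,107 = 5.62%.
October: labor force = 141,789 + 8,863 = 150,652; u = 8,863/150,652 = 5.88%.
Change = 5.88% − 5.62% = +0.26 pp.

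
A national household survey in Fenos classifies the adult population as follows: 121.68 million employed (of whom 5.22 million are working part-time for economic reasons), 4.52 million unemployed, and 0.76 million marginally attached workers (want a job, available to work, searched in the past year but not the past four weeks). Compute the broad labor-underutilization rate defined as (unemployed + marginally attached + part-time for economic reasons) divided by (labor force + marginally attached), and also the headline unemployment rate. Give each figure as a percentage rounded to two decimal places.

Labor force = 121.68 + 4.52 = 126.20 million.
Numerator = 4.52 + 0.76 + 5.22 = 10.50 million.
Denominator = 126.20 + 0.76 = 126.96 million.
Broad rate = 10.50 / 126.96 = 8.27%.
Headline unemployment rate = 4.52 / 126.20 = 3.58%.

Broad underutilization rate ≈ 8.27%; headline unemployment rate ≈ 3.58%.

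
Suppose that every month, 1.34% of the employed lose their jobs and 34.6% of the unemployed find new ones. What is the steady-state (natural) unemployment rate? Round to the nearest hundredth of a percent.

Steady-state unemployment rate ≈ 3.73%.

At steady state the flows balance: s·E = f·U, so U/(E+U) = s/(s+f).
u* = 1.34 / (1.34 + 34.6) = 1.34 / 35.94 = 3.73%.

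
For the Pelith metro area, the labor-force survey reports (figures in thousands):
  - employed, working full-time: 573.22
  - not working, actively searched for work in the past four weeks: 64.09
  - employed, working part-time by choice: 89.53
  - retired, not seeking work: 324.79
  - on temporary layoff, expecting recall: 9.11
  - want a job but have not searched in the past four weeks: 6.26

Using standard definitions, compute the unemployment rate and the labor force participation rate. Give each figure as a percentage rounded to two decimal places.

Unemployment rate ≈ 9.95%; labor force participation rate ≈ 68.97%.

Employed = 573.22 + 89.53 = 662.75 thousand.
Unemployed = 64.09 + 9.11 = 73.20 thousand (jobless and actively searching, or on temporary layoff).
Labor force = 662.75 + 73.20 = 735.95 thousand.
Not in labor force = 324.79 + 6.26 = 331.05 thousand (those not working and not actively searching are outside the labor force — including those who want a job but have given up searching).
Civilian working-age population = 735.95 + 331.05 = 1,067.00 thousand.
Unemployment rate = 73.20 / 735.95 = 9.95%.
Labor force participation rate = 735.95 / 1,067.00 = 68.97%.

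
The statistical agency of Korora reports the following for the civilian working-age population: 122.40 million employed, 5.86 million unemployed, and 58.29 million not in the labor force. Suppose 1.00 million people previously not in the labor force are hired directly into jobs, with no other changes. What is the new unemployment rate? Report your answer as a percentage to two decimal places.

New unemployment rate ≈ 4.53%.

Initially, labor force = 122.40 + 5.86 = 128.26 million, so u = 5.86/128.26 = 4.57%.
After the change, employed and labor force both rise by 1.00; unemployed unchanged → E = 123.40, U = 5.86, labor force = 129.26 million.
New unemployment rate = 5.86 / 129.26 = 4.53%.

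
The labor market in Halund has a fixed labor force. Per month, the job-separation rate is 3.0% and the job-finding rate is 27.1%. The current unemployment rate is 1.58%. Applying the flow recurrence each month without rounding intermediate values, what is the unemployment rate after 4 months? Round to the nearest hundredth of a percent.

With a fixed labor force, u_{t+1} = u_t + s·(1−u_t) − f·u_t = u_t·(1−s−f) + s.
Here 1−s−f = 0.699 and s = 0.030.
u_1 = 0.015800 × 0.699 + 0.030 = 0.041044.
u_2 = 0.041044 × 0.699 + 0.030 = 0.058690.
u_3 = 0.058690 × 0.699 + 0.030 = 0.071024.
u_4 = 0.071024 × 0.699 + 0.030 = 0.079646.

Unemployment rate after four months ≈ 7.96%.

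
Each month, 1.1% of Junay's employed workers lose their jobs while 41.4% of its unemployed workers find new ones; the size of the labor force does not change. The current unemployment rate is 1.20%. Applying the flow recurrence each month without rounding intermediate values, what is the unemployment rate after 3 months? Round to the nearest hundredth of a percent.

Unemployment rate after three months ≈ 2.32%.

With a fixed labor force, u_{t+1} = u_t + s·(1−u_t) − f·u_t = u_t·(1−s−f) + s.
Here 1−s−f = 0.575 and s = 0.011.
u_1 = 0.012000 × 0.575 + 0.011 = 0.017900.
u_2 = 0.017900 × 0.575 + 0.011 = 0.021292.
u_3 = 0.021292 × 0.575 + 0.011 = 0.023243.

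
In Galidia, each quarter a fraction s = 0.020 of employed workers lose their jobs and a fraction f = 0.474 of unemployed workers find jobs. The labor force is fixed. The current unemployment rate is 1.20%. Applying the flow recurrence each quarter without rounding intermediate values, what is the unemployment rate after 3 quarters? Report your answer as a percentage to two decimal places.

Unemployment rate after three quarters ≈ 3.68%.

With a fixed labor force, u_{t+1} = u_t + s·(1−u_t) − f·u_t = u_t·(1−s−f) + s.
Here 1−s−f = 0.506 and s = 0.020.
u_1 = 0.012000 × 0.506 + 0.020 = 0.026072.
u_2 = 0.026072 × 0.506 + 0.020 = 0.033192.
u_3 = 0.033192 × 0.506 + 0.020 = 0.036795.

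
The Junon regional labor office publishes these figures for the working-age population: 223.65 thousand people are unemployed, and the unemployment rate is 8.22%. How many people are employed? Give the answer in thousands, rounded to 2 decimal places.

Labor force = U / u = 223.65 / 0.0822 ≈ 2,720.80 thousand.
Employed = labor force − unemployed = 2,720.80 − 223.65 = 2,497.15 thousand.

About 2,497.15 thousand are employed.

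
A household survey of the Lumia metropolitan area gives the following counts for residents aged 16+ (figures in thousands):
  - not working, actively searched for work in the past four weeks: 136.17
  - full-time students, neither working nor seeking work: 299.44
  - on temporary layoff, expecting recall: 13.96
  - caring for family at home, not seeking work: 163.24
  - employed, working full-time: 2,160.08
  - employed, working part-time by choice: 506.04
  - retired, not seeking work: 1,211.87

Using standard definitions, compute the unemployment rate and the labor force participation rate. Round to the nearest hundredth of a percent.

Employed = 2,160.08 + 506.04 = 2,666.12 thousand.
Unemployed = 136.17 + 13.96 = 150.13 thousand (jobless and actively searching, or on temporary layoff).
Labor force = 2,666.12 + 150.13 = 2,816.25 thousand.
Not in labor force = 299.44 + 163.24 + 1,211.87 = 1,674.55 thousand (those not working and not actively searching are outside the labor force).
Civilian working-age population = 2,816.25 + 1,674.55 = 4,490.80 thousand.
Unemployment rate = 150.13 / 2,816.25 = 5.33%.
Labor force participation rate = 2,816.25 / 4,490.80 = 62.71%.

Unemployment rate ≈ 5.33%; labor force participation rate ≈ 62.71%.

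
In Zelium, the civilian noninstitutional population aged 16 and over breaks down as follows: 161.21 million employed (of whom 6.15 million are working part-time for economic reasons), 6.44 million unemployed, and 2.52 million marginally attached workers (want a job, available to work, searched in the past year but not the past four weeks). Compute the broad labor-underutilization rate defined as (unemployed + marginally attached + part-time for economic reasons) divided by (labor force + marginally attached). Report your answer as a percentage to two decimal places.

Broad underutilization rate ≈ 8.88%.

Labor force = 161.21 + 6.44 = 167.65 million.
Numerator = 6.44 + 2.52 + 6.15 = 15.11 million.
Denominator = 167.65 + 2.52 = 170.17 million.
Broad rate = 15.11 / 170.17 = 8.88%.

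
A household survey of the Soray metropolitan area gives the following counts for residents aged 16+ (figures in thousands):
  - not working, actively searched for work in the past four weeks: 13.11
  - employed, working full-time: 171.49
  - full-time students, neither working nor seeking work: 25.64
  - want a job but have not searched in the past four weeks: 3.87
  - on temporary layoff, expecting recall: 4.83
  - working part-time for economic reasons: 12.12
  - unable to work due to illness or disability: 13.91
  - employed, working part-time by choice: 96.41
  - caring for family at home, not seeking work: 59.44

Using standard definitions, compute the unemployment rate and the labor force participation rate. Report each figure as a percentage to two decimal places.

Employed = 171.49 + 12.12 + 96.41 = 280.02 thousand (anyone who worked, including part-time for economic reasons, counts as employed).
Unemployed = 13.11 + 4.83 = 17.94 thousand (jobless and actively searching, or on temporary layoff).
Labor force = 280.02 + 17.94 = 297.96 thousand.
Not in labor force = 25.64 + 3.87 + 13.91 + 59.44 = 102.86 thousand (those not working and not actively searching are outside the labor force — including those who want a job but have given up searching).
Civilian working-age population = 297.96 + 102.86 = 400.82 thousand.
Unemployment rate = 17.94 / 297.96 = 6.02%.
Labor force participation rate = 297.96 / 400.82 = 74.34%.

Unemployment rate ≈ 6.02%; labor force participation rate ≈ 74.34%.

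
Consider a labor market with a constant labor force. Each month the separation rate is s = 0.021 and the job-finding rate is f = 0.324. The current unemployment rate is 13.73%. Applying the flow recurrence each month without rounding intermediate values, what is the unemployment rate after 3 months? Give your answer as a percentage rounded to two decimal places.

With a fixed labor force, u_{t+1} = u_t + s·(1−u_t) − f·u_t = u_t·(1−s−f) + s.
Here 1−s−f = 0.655 and s = 0.021.
u_1 = 0.137300 × 0.655 + 0.021 = 0.110932.
u_2 = 0.110932 × 0.655 + 0.021 = 0.093660.
u_3 = 0.093660 × 0.655 + 0.021 = 0.082347.

Unemployment rate after three months ≈ 8.23%.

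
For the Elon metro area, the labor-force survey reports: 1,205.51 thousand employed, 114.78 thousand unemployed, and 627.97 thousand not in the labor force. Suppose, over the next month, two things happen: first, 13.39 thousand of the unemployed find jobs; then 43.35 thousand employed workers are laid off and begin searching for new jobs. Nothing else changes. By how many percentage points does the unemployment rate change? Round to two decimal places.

The unemployment rate changes by +2.27 percentage points.

Initially, labor force = 1,205.51 + 114.78 = 1,320.29 thousand, so u = 114.78/1,320.29 = 8.69%.
After the first change, unemployed falls and employed rises by 13.39; labor force unchanged → E = 1,218.90, U = 101.39, labor force = 1,320.29 thousand.
After the second change, employed falls and unemployed rises by 43.35; labor force unchanged → E = 1,175.55, U = 144.74, labor force = 1,320.29 thousand.
New unemployment rate = 144.74 / 1,320.29 = 10.96%.
Change = 10.96% − 8.69% = +2.27 percentage points.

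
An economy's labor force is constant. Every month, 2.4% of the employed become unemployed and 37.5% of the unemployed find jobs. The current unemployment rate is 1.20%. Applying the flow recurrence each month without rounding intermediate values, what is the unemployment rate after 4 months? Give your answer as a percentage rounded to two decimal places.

Unemployment rate after four months ≈ 5.39%.

With a fixed labor force, u_{t+1} = u_t + s·(1−u_t) − f·u_t = u_t·(1−s−f) + s.
Here 1−s−f = 0.601 and s = 0.024.
u_1 = 0.012000 × 0.601 + 0.024 = 0.031212.
u_2 = 0.031212 × 0.601 + 0.024 = 0.042758.
u_3 = 0.042758 × 0.601 + 0.024 = 0.049698.
u_4 = 0.049698 × 0.601 + 0.024 = 0.053868.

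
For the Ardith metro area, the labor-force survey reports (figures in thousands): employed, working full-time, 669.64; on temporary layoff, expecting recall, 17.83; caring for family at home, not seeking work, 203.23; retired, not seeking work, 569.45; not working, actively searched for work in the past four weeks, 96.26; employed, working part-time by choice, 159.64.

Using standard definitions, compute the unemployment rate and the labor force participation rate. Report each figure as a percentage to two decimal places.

Unemployment rate ≈ 12.09%; labor force participation rate ≈ 54.97%.

Employed = 669.64 + 159.64 = 829.28 thousand.
Unemployed = 17.83 + 96.26 = 114.09 thousand (jobless and actively searching, or on temporary layoff).
Labor force = 829.28 + 114.09 = 943.37 thousand.
Not in labor force = 203.23 + 569.45 = 772.68 thousand (those not working and not actively searching are outside the labor force).
Civilian working-age population = 943.37 + 772.68 = 1,716.05 thousand.
Unemployment rate = 114.09 / 943.37 = 12.09%.
Labor force participation rate = 943.37 / 1,716.05 = 54.97%.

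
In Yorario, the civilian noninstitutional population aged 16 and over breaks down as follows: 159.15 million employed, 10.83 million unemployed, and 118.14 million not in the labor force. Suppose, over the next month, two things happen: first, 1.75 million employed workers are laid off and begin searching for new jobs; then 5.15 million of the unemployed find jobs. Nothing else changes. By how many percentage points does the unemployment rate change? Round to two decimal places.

The unemployment rate changes by −2.00 percentage points.

Initially, labor force = 159.15 + 10.83 = 169.98 million, so u = 10.83/169.98 = 6.37%.
After the first change, employed falls and unemployed rises by 1.75; labor force unchanged → E = 157.40, U = 12.58, labor force = 169.98 million.
After the second change, unemployed falls and employed rises by 5.15; labor force unchanged → E = 162.55, U = 7.43, labor force = 169.98 million.
New unemployment rate = 7.43 / 169.98 = 4.37%.
Change = 4.37% − 6.37% = −2.00 percentage points.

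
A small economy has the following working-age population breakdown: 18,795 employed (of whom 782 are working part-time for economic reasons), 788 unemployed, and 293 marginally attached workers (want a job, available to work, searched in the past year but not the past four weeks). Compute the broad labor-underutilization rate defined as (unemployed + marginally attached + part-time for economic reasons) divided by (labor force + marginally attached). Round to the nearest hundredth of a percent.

Broad underutilization rate ≈ 9.37%.

Labor force = 18,795 + 788 = 19,583.
Numerator = 788 + 293 + 782 = 1,863.
Denominator = 19,583 + 293 = 19,876.
Broad rate = 1,863 / 19,876 = 9.37%.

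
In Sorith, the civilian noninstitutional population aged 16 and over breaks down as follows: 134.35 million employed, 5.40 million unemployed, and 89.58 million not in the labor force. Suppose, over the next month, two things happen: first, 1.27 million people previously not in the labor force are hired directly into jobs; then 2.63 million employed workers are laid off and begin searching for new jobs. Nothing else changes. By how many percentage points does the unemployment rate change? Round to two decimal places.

The unemployment rate changes by +1.83 percentage points.

Initially, labor force = 134.35 + 5.40 = 139.75 million, so u = 5.40/139.75 = 3.86%.
After the first change, employed and labor force both rise by 1.27; unemployed unchanged → E = 135.62, U = 5.40, labor force = 141.02 million.
After the second change, employed falls and unemployed rises by 2.63; labor force unchanged → E = 132.99, U = 8.03, labor force = 141.02 million.
New unemployment rate = 8.03 / 141.02 = 5.69%.
Change = 5.69% − 3.86% = +1.83 percentage points.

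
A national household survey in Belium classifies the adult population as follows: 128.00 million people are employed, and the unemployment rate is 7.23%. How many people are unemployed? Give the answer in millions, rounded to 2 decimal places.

About 9.98 million are unemployed.

Let U be the number unemployed. The labor force is E + U, and U/(E+U) = 0.0723.
So U = 0.0723 × 128.00 / (1 − 0.0723) = 9.2544 / 0.9277 ≈ 9.98 million.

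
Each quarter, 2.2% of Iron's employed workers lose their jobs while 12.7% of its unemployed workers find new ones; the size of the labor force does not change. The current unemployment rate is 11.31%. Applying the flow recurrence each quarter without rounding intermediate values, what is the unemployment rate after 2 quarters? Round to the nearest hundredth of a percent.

With a fixed labor force, u_{t+1} = u_t + s·(1−u_t) − f·u_t = u_t·(1−s−f) + s.
Here 1−s−f = 0.851 and s = 0.022.
u_1 = 0.113100 × 0.851 + 0.022 = 0.118248.
u_2 = 0.118248 × 0.851 + 0.022 = 0.122629.

Unemployment rate after two quarters ≈ 12.26%.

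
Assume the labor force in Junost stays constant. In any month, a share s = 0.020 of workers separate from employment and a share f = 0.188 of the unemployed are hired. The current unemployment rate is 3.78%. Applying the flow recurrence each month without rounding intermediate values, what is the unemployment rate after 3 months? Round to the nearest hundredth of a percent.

With a fixed labor force, u_{t+1} = u_t + s·(1−u_t) − f·u_t = u_t·(1−s−f) + s.
Here 1−s−f = 0.792 and s = 0.020.
u_1 = 0.037800 × 0.792 + 0.020 = 0.049938.
u_2 = 0.049938 × 0.792 + 0.020 = 0.059551.
u_3 = 0.059551 × 0.792 + 0.020 = 0.067164.

Unemployment rate after three months ≈ 6.72%.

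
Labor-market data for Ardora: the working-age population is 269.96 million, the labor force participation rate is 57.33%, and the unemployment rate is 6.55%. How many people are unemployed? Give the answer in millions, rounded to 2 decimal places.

Labor force = 0.5733 × 269.96 = 154.77 million.
Unemployed = 0.0655 × 154.77 ≈ 10.14 million.

About 10.14 million are unemployed.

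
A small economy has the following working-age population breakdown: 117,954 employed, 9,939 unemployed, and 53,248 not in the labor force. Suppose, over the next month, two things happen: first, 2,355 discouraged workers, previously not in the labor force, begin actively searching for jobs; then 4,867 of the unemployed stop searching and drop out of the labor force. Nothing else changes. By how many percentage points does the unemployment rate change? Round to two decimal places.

The unemployment rate changes by −1.85 percentage points.

Initially, labor force = 117,954 + 9,939 = 127,893, so u = 9,939/127,893 = 7.77%.
After the first change, unemployed and labor force both rise by 2,355 → E = 117,954, U = 12,294, labor force = 130,248.
After the second change, unemployed and labor force both fall by 4,867 → E = 117,954, U = 7,427, labor force = 125,381.
New unemployment rate = 7,427 / 125,381 = 5.92%.
Change = 5.92% − 7.77% = −1.85 percentage points.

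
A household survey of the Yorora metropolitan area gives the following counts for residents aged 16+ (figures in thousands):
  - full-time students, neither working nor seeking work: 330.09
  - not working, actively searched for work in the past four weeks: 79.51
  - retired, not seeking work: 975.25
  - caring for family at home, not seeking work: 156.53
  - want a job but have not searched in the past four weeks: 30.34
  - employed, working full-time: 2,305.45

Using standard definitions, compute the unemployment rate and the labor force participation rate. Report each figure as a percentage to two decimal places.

Unemployment rate ≈ 3.33%; labor force participation rate ≈ 61.51%.

Employed = 2,305.45 thousand.
Unemployed = 79.51 thousand.
Labor force = 2,305.45 + 79.51 = 2,384.96 thousand.
Not in labor force = 330.09 + 975.25 + 156.53 + 30.34 = 1,492.21 thousand (those not working and not actively searching are outside the labor force — including those who want a job but have given up searching).
Civilian working-age population = 2,384.96 + 1,492.21 = 3,877.17 thousand.
Unemployment rate = 79.51 / 2,384.96 = 3.33%.
Labor force participation rate = 2,384.96 / 3,877.17 = 61.51%.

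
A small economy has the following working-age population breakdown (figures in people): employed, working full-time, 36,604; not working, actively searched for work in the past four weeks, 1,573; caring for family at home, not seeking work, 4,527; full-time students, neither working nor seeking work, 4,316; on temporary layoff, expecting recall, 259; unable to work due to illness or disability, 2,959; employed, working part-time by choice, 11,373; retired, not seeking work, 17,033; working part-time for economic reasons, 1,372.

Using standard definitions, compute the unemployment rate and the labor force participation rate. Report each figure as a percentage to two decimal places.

Employed = 36,604 + 11,373 + 1,372 = 49,349 (anyone who worked, including part-time for economic reasons, counts as employed).
Unemployed = 1,573 + 259 = 1,832 (jobless and actively searching, or on temporary layoff).
Labor force = 49,349 + 1,832 = 51,181.
Not in labor force = 4,527 + 4,316 + 2,959 + 17,033 = 28,835 (those not working and not actively searching are outside the labor force).
Civilian working-age population = 51,181 + 28,835 = 80,016.
Unemployment rate = 1,832 / 51,181 = 3.58%.
Labor force participation rate = 51,181 / 80,016 = 63.96%.

Unemployment rate ≈ 3.58%; labor force participation rate ≈ 63.96%.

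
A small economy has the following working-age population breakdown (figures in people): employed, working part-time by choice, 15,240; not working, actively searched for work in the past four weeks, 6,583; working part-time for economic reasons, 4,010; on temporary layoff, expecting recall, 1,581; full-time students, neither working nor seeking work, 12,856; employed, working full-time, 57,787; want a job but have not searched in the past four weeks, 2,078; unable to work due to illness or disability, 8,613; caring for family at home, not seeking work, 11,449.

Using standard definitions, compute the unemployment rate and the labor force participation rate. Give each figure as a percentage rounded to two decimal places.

Unemployment rate ≈ 9.58%; labor force participation rate ≈ 70.88%.

Employed = 15,240 + 4,010 + 57,787 = 77,037 (anyone who worked, including part-time for economic reasons, counts as employed).
Unemployed = 6,583 + 1,581 = 8,164 (jobless and actively searching, or on temporary layoff).
Labor force = 77,037 + 8,164 = 85,201.
Not in labor force = 12,856 + 2,078 + 8,613 + 11,449 = 34,996 (those not working and not actively searching are outside the labor force — including those who want a job but have given up searching).
Civilian working-age population = 85,201 + 34,996 = 120,197.
Unemployment rate = 8,164 / 85,201 = 9.58%.
Labor force participation rate = 85,201 / 120,197 = 70.88%.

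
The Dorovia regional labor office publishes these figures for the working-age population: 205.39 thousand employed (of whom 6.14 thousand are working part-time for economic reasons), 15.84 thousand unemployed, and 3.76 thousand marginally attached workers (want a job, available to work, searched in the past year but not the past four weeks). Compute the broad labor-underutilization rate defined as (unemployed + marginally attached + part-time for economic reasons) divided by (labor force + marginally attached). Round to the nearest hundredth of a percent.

Labor force = 205.39 + 15.84 = 221.23 thousand.
Numerator = 15.84 + 3.76 + 6.14 = 25.74 thousand.
Denominator = 221.23 + 3.76 = 224.99 thousand.
Broad rate = 25.74 / 224.99 = 11.44%.

Broad underutilization rate ≈ 11.44%.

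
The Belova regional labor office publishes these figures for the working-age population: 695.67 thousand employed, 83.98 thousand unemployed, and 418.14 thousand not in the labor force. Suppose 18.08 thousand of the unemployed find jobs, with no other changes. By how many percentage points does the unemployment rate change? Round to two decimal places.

Initially, labor force = 695.67 + 83.98 = 779.65 thousand, so u = 83.98/779.65 = 10.77%.
After the change, unemployed falls and employed rises by 18.08; labor force unchanged → E = 713.75, U = 65.90, labor force = 779.65 thousand.
New unemployment rate = 65.90 / 779.65 = 8.45%.
Change = 8.45% − 10.77% = −2.32 percentage points.

The unemployment rate changes by −2.32 percentage points.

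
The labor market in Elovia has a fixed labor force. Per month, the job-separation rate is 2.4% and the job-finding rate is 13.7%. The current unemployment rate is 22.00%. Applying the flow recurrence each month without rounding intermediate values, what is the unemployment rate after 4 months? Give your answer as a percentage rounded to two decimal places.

With a fixed labor force, u_{t+1} = u_t + s·(1−u_t) − f·u_t = u_t·(1−s−f) + s.
Here 1−s−f = 0.839 and s = 0.024.
u_1 = 0.220000 × 0.839 + 0.024 = 0.208580.
u_2 = 0.208580 × 0.839 + 0.024 = 0.198999.
u_3 = 0.198999 × 0.839 + 0.024 = 0.190960.
u_4 = 0.190960 × 0.839 + 0.024 = 0.184215.

Unemployment rate after four months ≈ 18.42%.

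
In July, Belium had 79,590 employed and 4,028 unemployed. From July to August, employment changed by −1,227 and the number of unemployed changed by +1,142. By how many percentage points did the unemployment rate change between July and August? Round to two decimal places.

The unemployment rate changed by +1.37 percentage points.

July: labor force = 79,590 + 4,028 = 83,618; u = 4,028/83,618 = 4.82%.
August: labor force = 78,363 + 5,170 = 83,533; u = 5,170/83,533 = 6.19%.
Change = 6.19% − 4.82% = +1.37 pp.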